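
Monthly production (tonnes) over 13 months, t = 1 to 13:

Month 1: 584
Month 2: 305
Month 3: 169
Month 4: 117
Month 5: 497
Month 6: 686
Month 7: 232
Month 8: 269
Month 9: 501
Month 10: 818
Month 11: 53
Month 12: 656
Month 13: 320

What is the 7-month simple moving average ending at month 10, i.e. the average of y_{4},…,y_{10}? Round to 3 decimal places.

445.714

Sum of periods 4–10: 117 + 497 + 686 + 232 + 269 + 501 + 818 = 3120
Divide by 7: 3120 / 7 = 445.714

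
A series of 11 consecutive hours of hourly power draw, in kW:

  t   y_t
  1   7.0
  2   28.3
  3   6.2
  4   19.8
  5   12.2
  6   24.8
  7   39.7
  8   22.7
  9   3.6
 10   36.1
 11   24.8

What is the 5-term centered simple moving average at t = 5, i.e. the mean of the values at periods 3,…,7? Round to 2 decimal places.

Sum of periods 3–7: 6.2 + 19.8 + 12.2 + 24.8 + 39.7 = 102.7
Divide by 5: 102.7 / 5 = 20.54

20.54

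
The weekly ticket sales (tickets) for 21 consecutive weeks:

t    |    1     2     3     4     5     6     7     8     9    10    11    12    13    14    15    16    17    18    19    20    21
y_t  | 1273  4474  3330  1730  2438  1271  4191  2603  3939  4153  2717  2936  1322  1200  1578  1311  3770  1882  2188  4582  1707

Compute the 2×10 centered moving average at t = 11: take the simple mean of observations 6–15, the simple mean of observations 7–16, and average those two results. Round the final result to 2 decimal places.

2593.00

Sum over 6–15: 1271 + 4191 + 2603 + 3939 + 4153 + 2717 + 2936 + 1322 + 1200 + 1578 = 25910
Sum over 7–16: 4191 + 2603 + 3939 + 4153 + 2717 + 2936 + 1322 + 1200 + 1578 + 1311 = 25950
CMA at t=11 = (25910 + 25950) / (2·10) = 51860 / 20 = 2593.00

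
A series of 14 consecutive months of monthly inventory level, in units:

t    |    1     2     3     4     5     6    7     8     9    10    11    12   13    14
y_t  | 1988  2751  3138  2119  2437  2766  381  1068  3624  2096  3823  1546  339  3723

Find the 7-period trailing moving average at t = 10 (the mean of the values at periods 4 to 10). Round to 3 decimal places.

2070.143

Sum of periods 4–10: 2119 + 2437 + 2766 + 381 + 1068 + 3624 + 2096 = 14491
Divide by 7: 14491 / 7 = 2070.143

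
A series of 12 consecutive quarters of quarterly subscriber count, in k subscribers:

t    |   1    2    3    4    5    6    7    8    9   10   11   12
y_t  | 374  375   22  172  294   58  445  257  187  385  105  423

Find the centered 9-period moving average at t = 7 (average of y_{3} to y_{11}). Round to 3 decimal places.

Sum of periods 3–11: 22 + 172 + 294 + 58 + 445 + 257 + 187 + 385 + 105 = 1925
Divide by 9: 1925 / 9 = 213.889

213.889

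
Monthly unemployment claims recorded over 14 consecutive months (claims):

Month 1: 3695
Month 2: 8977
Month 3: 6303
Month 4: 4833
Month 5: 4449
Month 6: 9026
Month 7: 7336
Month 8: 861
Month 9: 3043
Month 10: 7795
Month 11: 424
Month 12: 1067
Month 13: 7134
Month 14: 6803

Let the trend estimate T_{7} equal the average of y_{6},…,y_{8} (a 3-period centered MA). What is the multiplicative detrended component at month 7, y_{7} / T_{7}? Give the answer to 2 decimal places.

Trend T_7 = (9026 + 7336 + 861) / 3 = 17223/3 = 5741.0000
Ratio to trend: 7336 / 5741.0000 = 1.28

1.28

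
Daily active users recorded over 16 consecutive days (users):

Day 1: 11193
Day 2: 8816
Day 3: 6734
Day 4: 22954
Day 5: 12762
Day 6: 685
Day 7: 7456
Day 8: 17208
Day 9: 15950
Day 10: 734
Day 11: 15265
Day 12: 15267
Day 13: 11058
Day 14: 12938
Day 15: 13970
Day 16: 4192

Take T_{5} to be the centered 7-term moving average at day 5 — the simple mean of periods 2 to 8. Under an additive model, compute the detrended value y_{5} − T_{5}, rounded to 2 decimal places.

Trend T_5 = (8816 + 6734 + 22954 + 12762 + 685 + 7456 + 17208) / 7 = 76615/7 = 10945.0000
Detrended value: 12762 − 10945.0000 = 1817.00

1817.00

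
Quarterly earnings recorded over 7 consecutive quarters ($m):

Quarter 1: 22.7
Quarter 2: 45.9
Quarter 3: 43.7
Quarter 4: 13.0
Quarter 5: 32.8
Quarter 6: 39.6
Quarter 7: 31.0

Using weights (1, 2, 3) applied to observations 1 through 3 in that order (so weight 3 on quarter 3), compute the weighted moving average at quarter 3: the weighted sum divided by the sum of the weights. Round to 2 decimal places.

40.93

Weighted sum: 1·22.7 + 2·45.9 + 3·43.7 = 22.7 + 91.8 + 131.1 = 245.6
Weight total: 1 + 2 + 3 = 6
WMA = 245.6 / 6 = 40.93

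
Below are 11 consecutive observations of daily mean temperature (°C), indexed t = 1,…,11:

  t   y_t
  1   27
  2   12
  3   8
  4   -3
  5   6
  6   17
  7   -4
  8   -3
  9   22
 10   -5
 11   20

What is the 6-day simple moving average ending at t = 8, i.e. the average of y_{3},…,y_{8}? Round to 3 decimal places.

3.500

Sum of periods 3–8: 8 + (-3) + 6 + 17 + (-4) + (-3) = 21
Divide by 6: 21 / 6 = 3.500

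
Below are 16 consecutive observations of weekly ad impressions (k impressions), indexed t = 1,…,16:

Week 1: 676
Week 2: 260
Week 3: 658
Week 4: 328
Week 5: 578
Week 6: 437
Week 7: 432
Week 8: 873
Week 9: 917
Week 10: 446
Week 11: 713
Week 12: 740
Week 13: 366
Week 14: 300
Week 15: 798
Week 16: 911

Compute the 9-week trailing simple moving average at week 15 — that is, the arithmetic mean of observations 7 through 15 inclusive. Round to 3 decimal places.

620.556

Sum of periods 7–15: 432 + 873 + 917 + 446 + 713 + 740 + 366 + 300 + 798 = 5585
Divide by 9: 5585 / 9 = 620.556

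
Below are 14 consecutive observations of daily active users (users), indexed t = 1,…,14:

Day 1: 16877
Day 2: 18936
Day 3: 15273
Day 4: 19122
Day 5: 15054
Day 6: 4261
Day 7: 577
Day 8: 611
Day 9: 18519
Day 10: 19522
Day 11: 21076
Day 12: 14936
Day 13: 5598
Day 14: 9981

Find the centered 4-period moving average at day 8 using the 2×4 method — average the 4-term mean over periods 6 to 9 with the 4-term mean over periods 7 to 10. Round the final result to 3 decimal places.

7899.625

Sum over 6–9: 4261 + 577 + 611 + 18519 = 23968
Sum over 7–10: 577 + 611 + 18519 + 19522 = 39229
CMA at t=8 = (23968 + 39229) / (2·4) = 63197 / 8 = 7899.625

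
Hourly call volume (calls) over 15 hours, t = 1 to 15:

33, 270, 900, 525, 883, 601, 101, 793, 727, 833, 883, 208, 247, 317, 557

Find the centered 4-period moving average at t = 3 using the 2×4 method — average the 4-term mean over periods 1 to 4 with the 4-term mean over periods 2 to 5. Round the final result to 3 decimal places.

538.250

Sum over 1–4: 33 + 270 + 900 + 525 = 1728
Sum over 2–5: 270 + 900 + 525 + 883 = 2578
CMA at t=3 = (1728 + 2578) / (2·4) = 4306 / 8 = 538.250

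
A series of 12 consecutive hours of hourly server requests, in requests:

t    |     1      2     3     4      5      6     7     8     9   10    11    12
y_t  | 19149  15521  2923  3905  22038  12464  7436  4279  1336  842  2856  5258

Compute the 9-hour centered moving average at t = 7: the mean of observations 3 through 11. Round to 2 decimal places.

6453.22

Sum of periods 3–11: 2923 + 3905 + 22038 + 12464 + 7436 + 4279 + 1336 + 842 + 2856 = 58079
Divide by 9: 58079 / 9 = 6453.22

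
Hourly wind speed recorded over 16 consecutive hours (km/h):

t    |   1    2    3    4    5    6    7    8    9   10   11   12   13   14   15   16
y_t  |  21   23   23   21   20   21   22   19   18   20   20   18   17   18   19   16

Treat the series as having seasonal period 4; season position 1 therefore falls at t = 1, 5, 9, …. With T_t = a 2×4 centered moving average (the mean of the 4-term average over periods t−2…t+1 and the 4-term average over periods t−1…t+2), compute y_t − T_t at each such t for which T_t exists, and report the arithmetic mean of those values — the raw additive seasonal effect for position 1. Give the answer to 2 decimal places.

Season position 1 occurs at t = 5, 9, 13 (where T_t is defined).
t=5: T_5 = 21.1250; y_5 − T_5 = 20 − 21.1250 = -1.1250
t=9: T_9 = 19.5000; y_9 − T_9 = 18 − 19.5000 = -1.5000
t=13: T_13 = 18.1250; y_13 − T_13 = 17 − 18.1250 = -1.1250
Mean deviation: (-1.1250 + -1.5000 + -1.1250) / 3 = -1.25

-1.25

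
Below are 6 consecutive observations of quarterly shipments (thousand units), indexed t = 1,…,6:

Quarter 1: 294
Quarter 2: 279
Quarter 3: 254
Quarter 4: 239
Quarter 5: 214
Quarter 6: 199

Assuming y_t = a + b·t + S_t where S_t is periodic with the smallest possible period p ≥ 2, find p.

2

First differences y_{t+1} − y_t: -15, -25, -15, -25, -15, …
The difference pattern repeats every 2 terms and not for any smaller step, so p = 2.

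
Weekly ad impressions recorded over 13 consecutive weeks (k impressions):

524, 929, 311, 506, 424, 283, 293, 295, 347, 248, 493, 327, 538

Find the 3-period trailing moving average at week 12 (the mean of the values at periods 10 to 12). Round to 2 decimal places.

356.00

Sum of periods 10–12: 248 + 493 + 327 = 1068
Divide by 3: 1068 / 3 = 356.00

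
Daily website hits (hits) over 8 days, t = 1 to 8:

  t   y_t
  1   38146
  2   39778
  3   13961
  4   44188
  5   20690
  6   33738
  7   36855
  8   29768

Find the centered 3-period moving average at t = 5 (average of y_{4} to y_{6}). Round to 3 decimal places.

Sum of periods 4–6: 44188 + 20690 + 33738 = 98616
Divide by 3: 98616 / 3 = 32872.000

32872.000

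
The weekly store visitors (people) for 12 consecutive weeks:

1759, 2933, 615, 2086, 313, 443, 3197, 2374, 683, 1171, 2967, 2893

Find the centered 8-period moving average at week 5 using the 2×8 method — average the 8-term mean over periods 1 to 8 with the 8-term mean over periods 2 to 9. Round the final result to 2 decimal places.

1647.75

Sum over 1–8: 1759 + 2933 + 615 + 2086 + 313 + 443 + 3197 + 2374 = 13720
Sum over 2–9: 2933 + 615 + 2086 + 313 + 443 + 3197 + 2374 + 683 = 12644
CMA at t=5 = (13720 + 12644) / (2·8) = 26364 / 16 = 1647.75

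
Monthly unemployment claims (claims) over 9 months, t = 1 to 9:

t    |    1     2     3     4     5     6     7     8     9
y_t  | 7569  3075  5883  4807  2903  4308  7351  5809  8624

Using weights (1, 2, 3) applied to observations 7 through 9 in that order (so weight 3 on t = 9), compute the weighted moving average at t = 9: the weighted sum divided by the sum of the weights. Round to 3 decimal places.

7473.500

Weighted sum: 1·7351 + 2·5809 + 3·8624 = 7351 + 11618 + 25872 = 44841
Weight total: 1 + 2 + 3 = 6
WMA = 44841 / 6 = 7473.500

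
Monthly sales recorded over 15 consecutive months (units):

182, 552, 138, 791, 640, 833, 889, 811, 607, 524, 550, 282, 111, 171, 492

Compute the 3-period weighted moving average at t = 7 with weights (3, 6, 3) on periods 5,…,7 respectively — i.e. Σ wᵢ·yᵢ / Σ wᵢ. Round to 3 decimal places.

798.750

Weighted sum: 3·640 + 6·833 + 3·889 = 1920 + 4998 + 2667 = 9585
Weight total: 3 + 6 + 3 = 12
WMA = 9585 / 12 = 798.750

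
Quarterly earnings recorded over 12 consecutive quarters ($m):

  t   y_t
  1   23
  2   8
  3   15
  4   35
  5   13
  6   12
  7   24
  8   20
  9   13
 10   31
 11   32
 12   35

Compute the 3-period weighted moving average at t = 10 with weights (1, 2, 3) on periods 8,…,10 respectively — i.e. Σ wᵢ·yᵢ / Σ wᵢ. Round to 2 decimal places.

Weighted sum: 1·20 + 2·13 + 3·31 = 20 + 26 + 93 = 139
Weight total: 1 + 2 + 3 = 6
WMA = 139 / 6 = 23.17

23.17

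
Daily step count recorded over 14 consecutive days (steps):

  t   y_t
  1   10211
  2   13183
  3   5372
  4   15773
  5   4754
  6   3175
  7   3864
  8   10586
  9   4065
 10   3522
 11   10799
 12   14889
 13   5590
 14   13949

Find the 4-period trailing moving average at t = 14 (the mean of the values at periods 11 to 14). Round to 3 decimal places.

Sum of periods 11–14: 10799 + 14889 + 5590 + 13949 = 45227
Divide by 4: 45227 / 4 = 11306.750

11306.750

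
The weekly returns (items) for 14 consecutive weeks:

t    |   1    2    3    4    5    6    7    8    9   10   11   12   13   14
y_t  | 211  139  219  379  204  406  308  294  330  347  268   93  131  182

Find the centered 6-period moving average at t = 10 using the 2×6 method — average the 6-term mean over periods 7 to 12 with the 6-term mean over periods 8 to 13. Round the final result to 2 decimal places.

Sum over 7–12: 308 + 294 + 330 + 347 + 268 + 93 = 1640
Sum over 8–13: 294 + 330 + 347 + 268 + 93 + 131 = 1463
CMA at t=10 = (1640 + 1463) / (2·6) = 3103 / 12 = 258.58

258.58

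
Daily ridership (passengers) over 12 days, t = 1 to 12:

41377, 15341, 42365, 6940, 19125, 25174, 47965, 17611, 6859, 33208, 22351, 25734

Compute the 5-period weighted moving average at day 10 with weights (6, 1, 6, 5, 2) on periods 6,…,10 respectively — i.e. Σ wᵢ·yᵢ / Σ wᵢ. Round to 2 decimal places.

20269.30

Weighted sum: 6·25174 + 1·47965 + 6·17611 + 5·6859 + 2·33208 = 151044 + 47965 + 105666 + 34295 + 66416 = 405386
Weight total: 6 + 1 + 6 + 5 + 2 = 20
WMA = 405386 / 20 = 20269.30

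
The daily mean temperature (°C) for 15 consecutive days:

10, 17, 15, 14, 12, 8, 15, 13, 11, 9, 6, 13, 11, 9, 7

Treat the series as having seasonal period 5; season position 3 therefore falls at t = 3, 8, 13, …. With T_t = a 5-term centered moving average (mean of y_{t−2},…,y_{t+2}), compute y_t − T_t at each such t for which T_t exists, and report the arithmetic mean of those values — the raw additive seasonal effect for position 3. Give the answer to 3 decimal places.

Season position 3 occurs at t = 3, 8, 13 (where T_t is defined).
t=3: T_3 = 13.60000; y_3 − T_3 = 15 − 13.60000 = 1.40000
t=8: T_8 = 11.20000; y_8 − T_8 = 13 − 11.20000 = 1.80000
t=13: T_13 = 9.20000; y_13 − T_13 = 11 − 9.20000 = 1.80000
Mean deviation: (1.40000 + 1.80000 + 1.80000) / 3 = 1.667

1.667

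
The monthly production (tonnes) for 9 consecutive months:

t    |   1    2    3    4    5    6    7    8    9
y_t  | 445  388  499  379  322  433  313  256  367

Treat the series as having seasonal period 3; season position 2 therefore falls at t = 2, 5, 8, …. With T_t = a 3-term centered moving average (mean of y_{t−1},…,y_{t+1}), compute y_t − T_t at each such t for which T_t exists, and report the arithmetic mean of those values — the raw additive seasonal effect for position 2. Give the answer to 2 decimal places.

Season position 2 occurs at t = 2, 5, 8 (where T_t is defined).
t=2: T_2 = 444.0000; y_2 − T_2 = 388 − 444.0000 = -56.0000
t=5: T_5 = 378.0000; y_5 − T_5 = 322 − 378.0000 = -56.0000
t=8: T_8 = 312.0000; y_8 − T_8 = 256 − 312.0000 = -56.0000
Mean deviation: (-56.0000 + -56.0000 + -56.0000) / 3 = -56.00

-56.00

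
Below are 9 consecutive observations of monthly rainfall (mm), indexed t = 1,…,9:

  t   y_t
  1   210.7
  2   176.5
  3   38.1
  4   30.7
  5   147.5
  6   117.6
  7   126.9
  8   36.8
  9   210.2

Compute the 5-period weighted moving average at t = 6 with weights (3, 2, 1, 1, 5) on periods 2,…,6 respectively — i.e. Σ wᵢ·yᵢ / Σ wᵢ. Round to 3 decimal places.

Weighted sum: 3·176.5 + 2·38.1 + 1·30.7 + 1·147.5 + 5·117.6 = 529.5 + 76.2 + 30.7 + 147.5 + 588.0 = 1371.9
Weight total: 3 + 2 + 1 + 1 + 5 = 12
WMA = 1371.9 / 12 = 114.325

114.325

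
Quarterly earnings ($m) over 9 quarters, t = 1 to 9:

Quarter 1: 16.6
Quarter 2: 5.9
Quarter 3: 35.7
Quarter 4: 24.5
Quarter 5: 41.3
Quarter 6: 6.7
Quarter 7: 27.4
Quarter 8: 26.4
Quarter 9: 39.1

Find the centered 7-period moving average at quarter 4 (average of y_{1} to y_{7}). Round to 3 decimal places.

Sum of periods 1–7: 16.6 + 5.9 + 35.7 + 24.5 + 41.3 + 6.7 + 27.4 = 158.1
Divide by 7: 158.1 / 7 = 22.586

22.586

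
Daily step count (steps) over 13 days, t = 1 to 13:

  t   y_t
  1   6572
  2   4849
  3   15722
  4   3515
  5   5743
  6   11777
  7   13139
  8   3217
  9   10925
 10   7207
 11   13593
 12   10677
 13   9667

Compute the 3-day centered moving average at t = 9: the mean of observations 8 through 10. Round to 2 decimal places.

7116.33

Sum of periods 8–10: 3217 + 10925 + 7207 = 21349
Divide by 3: 21349 / 3 = 7116.33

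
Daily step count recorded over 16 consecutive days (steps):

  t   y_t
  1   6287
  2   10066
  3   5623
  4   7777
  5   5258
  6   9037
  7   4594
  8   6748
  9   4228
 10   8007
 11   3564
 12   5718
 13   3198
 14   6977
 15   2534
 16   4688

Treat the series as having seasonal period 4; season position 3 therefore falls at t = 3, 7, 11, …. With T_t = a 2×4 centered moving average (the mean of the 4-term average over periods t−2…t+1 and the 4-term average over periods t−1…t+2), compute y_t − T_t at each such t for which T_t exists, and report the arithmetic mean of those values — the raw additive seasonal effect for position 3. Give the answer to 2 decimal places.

-1686.54

Season position 3 occurs at t = 3, 7, 11 (where T_t is defined).
t=3: T_3 = 7309.6250; y_3 − T_3 = 5623 − 7309.6250 = -1686.6250
t=7: T_7 = 6280.5000; y_7 − T_7 = 4594 − 6280.5000 = -1686.5000
t=11: T_11 = 5250.5000; y_11 − T_11 = 3564 − 5250.5000 = -1686.5000
Mean deviation: (-1686.6250 + -1686.5000 + -1686.5000) / 3 = -1686.54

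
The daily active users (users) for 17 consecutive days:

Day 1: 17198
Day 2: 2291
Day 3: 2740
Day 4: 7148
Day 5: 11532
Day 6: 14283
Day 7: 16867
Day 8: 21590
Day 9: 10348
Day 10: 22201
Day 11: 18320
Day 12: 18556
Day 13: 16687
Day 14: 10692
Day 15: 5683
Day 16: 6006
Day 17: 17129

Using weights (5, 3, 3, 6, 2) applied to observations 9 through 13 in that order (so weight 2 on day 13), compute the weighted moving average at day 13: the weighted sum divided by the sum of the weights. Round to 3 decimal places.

16737.526

Weighted sum: 5·10348 + 3·22201 + 3·18320 + 6·18556 + 2·16687 = 51740 + 66603 + 54960 + 111336 + 33374 = 318013
Weight total: 5 + 3 + 3 + 6 + 2 = 19
WMA = 318013 / 19 = 16737.526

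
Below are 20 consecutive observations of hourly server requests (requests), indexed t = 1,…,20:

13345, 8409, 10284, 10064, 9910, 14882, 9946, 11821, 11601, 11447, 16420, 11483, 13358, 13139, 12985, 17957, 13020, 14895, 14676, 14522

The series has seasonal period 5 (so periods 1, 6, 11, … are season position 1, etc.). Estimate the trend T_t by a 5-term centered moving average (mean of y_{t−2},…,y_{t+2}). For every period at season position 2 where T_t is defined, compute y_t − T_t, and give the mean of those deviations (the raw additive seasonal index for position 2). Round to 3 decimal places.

-1686.333

Season position 2 occurs at t = 7, 12, 17 (where T_t is defined).
t=7: T_7 = 11632.00000; y_7 − T_7 = 9946 − 11632.00000 = -1686.00000
t=12: T_12 = 13169.40000; y_12 − T_12 = 11483 − 13169.40000 = -1686.40000
t=17: T_17 = 14706.60000; y_17 − T_17 = 13020 − 14706.60000 = -1686.60000
Mean deviation: (-1686.00000 + -1686.40000 + -1686.60000) / 3 = -1686.333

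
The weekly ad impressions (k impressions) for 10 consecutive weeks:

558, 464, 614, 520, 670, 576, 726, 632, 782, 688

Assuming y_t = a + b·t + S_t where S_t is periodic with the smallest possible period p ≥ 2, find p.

2

First differences y_{t+1} − y_t: -94, 150, -94, 150, -94, 150, …
The difference pattern repeats every 2 terms and not for any smaller step, so p = 2.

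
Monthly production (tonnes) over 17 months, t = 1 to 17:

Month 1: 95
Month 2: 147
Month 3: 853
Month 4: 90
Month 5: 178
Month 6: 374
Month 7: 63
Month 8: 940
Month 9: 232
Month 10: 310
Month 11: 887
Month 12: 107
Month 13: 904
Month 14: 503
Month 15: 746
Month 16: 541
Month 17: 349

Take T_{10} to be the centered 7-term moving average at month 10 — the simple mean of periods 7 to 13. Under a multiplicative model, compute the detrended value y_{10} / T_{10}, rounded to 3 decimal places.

0.630

Trend T_10 = (63 + 940 + 232 + 310 + 887 + 107 + 904) / 7 = 3443/7 = 491.85714
Ratio to trend: 310 / 491.85714 = 0.630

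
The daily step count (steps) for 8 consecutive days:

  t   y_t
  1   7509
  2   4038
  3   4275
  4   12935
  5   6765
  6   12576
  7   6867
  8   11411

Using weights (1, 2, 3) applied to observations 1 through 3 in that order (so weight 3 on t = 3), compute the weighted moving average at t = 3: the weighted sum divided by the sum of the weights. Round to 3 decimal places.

Weighted sum: 1·7509 + 2·4038 + 3·4275 = 7509 + 8076 + 12825 = 28410
Weight total: 1 + 2 + 3 = 6
WMA = 28410 / 6 = 4735.000

4735.000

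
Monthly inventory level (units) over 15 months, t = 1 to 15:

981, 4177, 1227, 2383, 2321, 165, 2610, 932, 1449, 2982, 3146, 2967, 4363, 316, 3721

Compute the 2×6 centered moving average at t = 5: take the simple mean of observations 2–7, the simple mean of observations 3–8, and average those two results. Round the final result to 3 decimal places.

Sum over 2–7: 4177 + 1227 + 2383 + 2321 + 165 + 2610 = 12883
Sum over 3–8: 1227 + 2383 + 2321 + 165 + 2610 + 932 = 9638
CMA at t=5 = (12883 + 9638) / (2·6) = 22521 / 12 = 1876.750

1876.750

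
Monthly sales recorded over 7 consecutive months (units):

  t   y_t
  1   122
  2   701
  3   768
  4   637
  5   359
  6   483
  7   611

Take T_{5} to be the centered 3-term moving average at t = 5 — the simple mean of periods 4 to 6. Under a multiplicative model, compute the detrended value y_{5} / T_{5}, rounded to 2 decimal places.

0.73

Trend T_5 = (637 + 359 + 483) / 3 = 1479/3 = 493.0000
Ratio to trend: 359 / 493.0000 = 0.73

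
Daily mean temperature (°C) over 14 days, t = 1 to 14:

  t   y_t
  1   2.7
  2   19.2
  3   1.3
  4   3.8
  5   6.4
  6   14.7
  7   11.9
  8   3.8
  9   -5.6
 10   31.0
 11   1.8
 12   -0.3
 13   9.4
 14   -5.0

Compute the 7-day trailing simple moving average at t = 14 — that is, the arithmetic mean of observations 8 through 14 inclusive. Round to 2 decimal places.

Sum of periods 8–14: 3.8 + (-5.6) + 31.0 + 1.8 + (-0.3) + 9.4 + (-5.0) = 35.1
Divide by 7: 35.1 / 7 = 5.01

5.01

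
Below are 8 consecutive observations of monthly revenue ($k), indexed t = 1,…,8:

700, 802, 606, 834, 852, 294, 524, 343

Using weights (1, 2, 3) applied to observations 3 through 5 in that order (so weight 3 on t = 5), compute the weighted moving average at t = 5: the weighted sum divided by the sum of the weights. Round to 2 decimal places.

Weighted sum: 1·606 + 2·834 + 3·852 = 606 + 1668 + 2556 = 4830
Weight total: 1 + 2 + 3 = 6
WMA = 4830 / 6 = 805.00

805.00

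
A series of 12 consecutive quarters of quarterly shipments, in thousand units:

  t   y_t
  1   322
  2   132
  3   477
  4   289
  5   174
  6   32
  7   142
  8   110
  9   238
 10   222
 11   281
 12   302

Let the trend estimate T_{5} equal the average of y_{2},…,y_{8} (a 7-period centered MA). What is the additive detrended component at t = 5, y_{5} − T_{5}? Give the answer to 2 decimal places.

-19.71

Trend T_5 = (132 + 477 + 289 + 174 + 32 + 142 + 110) / 7 = 1356/7 = 193.7143
Detrended value: 174 − 193.7143 = -19.71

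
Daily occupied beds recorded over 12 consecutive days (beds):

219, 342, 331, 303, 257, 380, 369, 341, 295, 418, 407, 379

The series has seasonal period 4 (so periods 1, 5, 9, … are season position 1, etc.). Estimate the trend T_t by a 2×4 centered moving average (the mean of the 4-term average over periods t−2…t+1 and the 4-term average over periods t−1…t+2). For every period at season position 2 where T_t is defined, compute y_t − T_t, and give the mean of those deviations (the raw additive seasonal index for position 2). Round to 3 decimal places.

Season position 2 occurs at t = 6, 10 (where T_t is defined).
t=6: T_6 = 332.00000; y_6 − T_6 = 380 − 332.00000 = 48.00000
t=10: T_10 = 370.00000; y_10 − T_10 = 418 − 370.00000 = 48.00000
Mean deviation: (48.00000 + 48.00000) / 2 = 48.000

48.000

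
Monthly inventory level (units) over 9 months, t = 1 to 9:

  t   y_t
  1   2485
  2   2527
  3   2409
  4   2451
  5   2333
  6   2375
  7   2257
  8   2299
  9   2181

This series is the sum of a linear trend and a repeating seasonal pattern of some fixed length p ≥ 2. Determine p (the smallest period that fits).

First differences y_{t+1} − y_t: 42, -118, 42, -118, 42, -118, …
The difference pattern repeats every 2 terms and not for any smaller step, so p = 2.

2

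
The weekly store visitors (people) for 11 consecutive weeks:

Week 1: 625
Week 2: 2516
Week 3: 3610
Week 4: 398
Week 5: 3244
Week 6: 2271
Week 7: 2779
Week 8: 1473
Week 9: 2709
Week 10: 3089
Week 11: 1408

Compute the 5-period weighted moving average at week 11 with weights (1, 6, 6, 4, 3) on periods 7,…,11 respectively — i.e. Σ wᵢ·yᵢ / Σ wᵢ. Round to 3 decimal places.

Weighted sum: 1·2779 + 6·1473 + 6·2709 + 4·3089 + 3·1408 = 2779 + 8838 + 16254 + 12356 + 4224 = 44451
Weight total: 1 + 6 + 6 + 4 + 3 = 20
WMA = 44451 / 20 = 2222.550

2222.550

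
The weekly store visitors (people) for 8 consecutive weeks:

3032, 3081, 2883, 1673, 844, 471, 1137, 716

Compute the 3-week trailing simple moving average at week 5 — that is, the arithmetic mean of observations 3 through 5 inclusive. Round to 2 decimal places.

1800.00

Sum of periods 3–5: 2883 + 1673 + 844 = 5400
Divide by 3: 5400 / 3 = 1800.00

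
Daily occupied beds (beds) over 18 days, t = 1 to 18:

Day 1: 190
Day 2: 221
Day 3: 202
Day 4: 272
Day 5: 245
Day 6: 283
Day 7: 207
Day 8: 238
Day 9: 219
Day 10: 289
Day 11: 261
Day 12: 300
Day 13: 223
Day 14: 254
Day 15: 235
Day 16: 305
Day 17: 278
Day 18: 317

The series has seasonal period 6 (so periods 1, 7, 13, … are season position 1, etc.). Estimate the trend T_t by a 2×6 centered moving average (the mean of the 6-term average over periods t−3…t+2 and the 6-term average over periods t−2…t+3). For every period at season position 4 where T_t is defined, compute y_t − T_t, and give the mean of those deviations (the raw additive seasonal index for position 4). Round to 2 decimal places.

Season position 4 occurs at t = 4, 10 (where T_t is defined).
t=4: T_4 = 236.9167; y_4 − T_4 = 272 − 236.9167 = 35.0833
t=10: T_10 = 253.6667; y_10 − T_10 = 289 − 253.6667 = 35.3333
Mean deviation: (35.0833 + 35.3333) / 2 = 35.21

35.21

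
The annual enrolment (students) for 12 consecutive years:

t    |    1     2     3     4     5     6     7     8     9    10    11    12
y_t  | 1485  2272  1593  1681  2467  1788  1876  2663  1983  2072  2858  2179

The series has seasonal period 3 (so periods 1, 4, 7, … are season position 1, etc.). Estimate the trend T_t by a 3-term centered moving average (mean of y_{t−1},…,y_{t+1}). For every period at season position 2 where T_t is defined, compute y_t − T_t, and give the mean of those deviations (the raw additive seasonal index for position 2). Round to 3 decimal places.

488.583

Season position 2 occurs at t = 2, 5, 8, 11 (where T_t is defined).
t=2: T_2 = 1783.33333; y_2 − T_2 = 2272 − 1783.33333 = 488.66667
t=5: T_5 = 1978.66667; y_5 − T_5 = 2467 − 1978.66667 = 488.33333
t=8: T_8 = 2174.00000; y_8 − T_8 = 2663 − 2174.00000 = 489.00000
t=11: T_11 = 2369.66667; y_11 − T_11 = 2858 − 2369.66667 = 488.33333
Mean deviation: (488.66667 + 488.33333 + 489.00000 + 488.33333) / 4 = 488.583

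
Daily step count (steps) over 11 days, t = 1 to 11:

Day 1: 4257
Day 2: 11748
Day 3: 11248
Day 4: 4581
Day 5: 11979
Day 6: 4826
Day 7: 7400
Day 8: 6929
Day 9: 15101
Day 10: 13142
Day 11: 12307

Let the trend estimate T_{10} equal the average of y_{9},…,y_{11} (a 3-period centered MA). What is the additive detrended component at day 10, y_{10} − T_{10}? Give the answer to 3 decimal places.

-374.667

Trend T_10 = (15101 + 13142 + 12307) / 3 = 40550/3 = 13516.66667
Detrended value: 13142 − 13516.66667 = -374.667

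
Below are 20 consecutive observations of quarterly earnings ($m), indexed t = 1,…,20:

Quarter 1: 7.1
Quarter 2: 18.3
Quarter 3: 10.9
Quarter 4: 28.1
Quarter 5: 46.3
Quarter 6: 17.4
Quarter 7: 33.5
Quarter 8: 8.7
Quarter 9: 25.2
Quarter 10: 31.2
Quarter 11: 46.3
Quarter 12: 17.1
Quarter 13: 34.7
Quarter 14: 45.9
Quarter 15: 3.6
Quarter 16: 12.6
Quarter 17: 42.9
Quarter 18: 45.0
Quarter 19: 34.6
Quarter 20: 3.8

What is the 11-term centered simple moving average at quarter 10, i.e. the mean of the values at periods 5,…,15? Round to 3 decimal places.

28.173

Sum of periods 5–15: 46.3 + 17.4 + 33.5 + 8.7 + 25.2 + 31.2 + 46.3 + 17.1 + 34.7 + 45.9 + 3.6 = 309.9
Divide by 11: 309.9 / 11 = 28.173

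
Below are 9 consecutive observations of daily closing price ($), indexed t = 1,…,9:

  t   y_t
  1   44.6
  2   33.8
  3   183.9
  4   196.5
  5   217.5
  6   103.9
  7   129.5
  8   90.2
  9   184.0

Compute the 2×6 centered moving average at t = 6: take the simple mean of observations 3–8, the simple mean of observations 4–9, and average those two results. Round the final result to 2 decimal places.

153.59

Sum over 3–8: 183.9 + 196.5 + 217.5 + 103.9 + 129.5 + 90.2 = 921.5
Sum over 4–9: 196.5 + 217.5 + 103.9 + 129.5 + 90.2 + 184.0 = 921.6
CMA at t=6 = (921.5 + 921.6) / (2·6) = 1843.1 / 12 = 153.59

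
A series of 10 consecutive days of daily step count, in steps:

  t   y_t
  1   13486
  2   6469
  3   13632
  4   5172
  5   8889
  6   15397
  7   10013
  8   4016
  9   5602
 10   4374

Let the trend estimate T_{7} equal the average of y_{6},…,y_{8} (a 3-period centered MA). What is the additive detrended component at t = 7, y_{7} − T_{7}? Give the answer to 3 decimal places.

Trend T_7 = (15397 + 10013 + 4016) / 3 = 29426/3 = 9808.66667
Detrended value: 10013 − 9808.66667 = 204.333

204.333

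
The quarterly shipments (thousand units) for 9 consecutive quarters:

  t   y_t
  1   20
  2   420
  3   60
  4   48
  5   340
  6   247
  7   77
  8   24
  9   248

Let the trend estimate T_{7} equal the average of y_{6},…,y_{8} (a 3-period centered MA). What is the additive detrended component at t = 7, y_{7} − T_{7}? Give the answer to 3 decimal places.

-39.000

Trend T_7 = (247 + 77 + 24) / 3 = 348/3 = 116.00000
Detrended value: 77 − 116.00000 = -39.000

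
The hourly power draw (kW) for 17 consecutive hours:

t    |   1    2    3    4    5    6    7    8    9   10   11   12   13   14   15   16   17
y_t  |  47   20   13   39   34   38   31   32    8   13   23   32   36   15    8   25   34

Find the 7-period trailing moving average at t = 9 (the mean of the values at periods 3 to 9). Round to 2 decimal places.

27.86

Sum of periods 3–9: 13 + 39 + 34 + 38 + 31 + 32 + 8 = 195
Divide by 7: 195 / 7 = 27.86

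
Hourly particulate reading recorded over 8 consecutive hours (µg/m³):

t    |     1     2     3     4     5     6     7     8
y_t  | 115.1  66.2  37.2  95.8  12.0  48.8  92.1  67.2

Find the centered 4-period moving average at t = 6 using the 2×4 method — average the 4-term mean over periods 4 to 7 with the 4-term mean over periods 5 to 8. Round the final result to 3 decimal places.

Sum over 4–7: 95.8 + 12.0 + 48.8 + 92.1 = 248.7
Sum over 5–8: 12.0 + 48.8 + 92.1 + 67.2 = 220.1
CMA at t=6 = (248.7 + 220.1) / (2·4) = 468.8 / 8 = 58.600

58.600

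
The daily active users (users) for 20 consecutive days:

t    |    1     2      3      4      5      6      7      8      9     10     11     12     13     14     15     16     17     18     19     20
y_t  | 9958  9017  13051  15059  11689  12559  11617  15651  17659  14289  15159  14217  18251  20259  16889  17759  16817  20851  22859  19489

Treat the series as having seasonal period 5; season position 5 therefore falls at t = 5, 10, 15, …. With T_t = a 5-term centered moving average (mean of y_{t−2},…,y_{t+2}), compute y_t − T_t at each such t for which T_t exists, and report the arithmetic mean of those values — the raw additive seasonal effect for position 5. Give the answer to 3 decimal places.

Season position 5 occurs at t = 5, 10, 15 (where T_t is defined).
t=5: T_5 = 12795.00000; y_5 − T_5 = 11689 − 12795.00000 = -1106.00000
t=10: T_10 = 15395.00000; y_10 − T_10 = 14289 − 15395.00000 = -1106.00000
t=15: T_15 = 17995.00000; y_15 − T_15 = 16889 − 17995.00000 = -1106.00000
Mean deviation: (-1106.00000 + -1106.00000 + -1106.00000) / 3 = -1106.000

-1106.000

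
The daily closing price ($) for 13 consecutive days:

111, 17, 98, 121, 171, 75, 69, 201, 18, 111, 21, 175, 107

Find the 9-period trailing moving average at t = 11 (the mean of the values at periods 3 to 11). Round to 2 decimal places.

Sum of periods 3–11: 98 + 121 + 171 + 75 + 69 + 201 + 18 + 111 + 21 = 885
Divide by 9: 885 / 9 = 98.33

98.33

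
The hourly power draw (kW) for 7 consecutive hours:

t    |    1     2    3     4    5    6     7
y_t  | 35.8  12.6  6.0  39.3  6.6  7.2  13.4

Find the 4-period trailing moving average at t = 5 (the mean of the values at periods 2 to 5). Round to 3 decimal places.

Sum of periods 2–5: 12.6 + 6.0 + 39.3 + 6.6 = 64.5
Divide by 4: 64.5 / 4 = 16.125

16.125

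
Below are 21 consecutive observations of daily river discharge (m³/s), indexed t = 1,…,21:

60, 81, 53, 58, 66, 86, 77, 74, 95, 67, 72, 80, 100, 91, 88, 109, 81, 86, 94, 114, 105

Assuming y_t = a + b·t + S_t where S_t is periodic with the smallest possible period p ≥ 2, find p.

7

First differences y_{t+1} − y_t: 21, -28, 5, 8, 20, -9, -3, 21, -28, 5, 8, 20, -9, -3, 21, -28, …
The difference pattern repeats every 7 terms and not for any smaller step, so p = 7.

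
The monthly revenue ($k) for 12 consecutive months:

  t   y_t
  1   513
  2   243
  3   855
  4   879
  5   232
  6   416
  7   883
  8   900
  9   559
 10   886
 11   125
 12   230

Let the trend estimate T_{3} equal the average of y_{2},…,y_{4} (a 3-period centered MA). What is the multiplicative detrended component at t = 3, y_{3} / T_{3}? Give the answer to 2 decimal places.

Trend T_3 = (243 + 855 + 879) / 3 = 1977/3 = 659.0000
Ratio to trend: 855 / 659.0000 = 1.30

1.30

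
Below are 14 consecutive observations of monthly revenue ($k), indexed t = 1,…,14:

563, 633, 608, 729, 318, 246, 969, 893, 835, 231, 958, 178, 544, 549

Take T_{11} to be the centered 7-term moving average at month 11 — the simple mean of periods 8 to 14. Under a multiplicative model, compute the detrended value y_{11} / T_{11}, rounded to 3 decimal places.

1.601

Trend T_11 = (893 + 835 + 231 + 958 + 178 + 544 + 549) / 7 = 4188/7 = 598.28571
Ratio to trend: 958 / 598.28571 = 1.601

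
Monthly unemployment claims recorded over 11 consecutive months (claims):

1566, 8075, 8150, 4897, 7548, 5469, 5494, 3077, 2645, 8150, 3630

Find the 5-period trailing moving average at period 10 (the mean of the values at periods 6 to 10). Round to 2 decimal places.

Sum of periods 6–10: 5469 + 5494 + 3077 + 2645 + 8150 = 24835
Divide by 5: 24835 / 5 = 4967.00

4967.00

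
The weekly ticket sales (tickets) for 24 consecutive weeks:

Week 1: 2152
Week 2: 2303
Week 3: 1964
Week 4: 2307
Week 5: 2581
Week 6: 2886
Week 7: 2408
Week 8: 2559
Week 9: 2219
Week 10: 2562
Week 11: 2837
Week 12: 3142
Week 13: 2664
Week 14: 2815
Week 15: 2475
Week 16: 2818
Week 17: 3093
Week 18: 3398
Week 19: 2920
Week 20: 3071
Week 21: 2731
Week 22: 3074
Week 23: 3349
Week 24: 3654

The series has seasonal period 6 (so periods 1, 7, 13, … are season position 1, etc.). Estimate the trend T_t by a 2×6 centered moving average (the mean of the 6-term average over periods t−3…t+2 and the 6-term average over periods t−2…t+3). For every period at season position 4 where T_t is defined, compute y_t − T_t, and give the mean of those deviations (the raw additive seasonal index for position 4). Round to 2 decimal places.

Season position 4 occurs at t = 4, 10, 16 (where T_t is defined).
t=4: T_4 = 2386.8333; y_4 − T_4 = 2307 − 2386.8333 = -79.8333
t=10: T_10 = 2642.5000; y_10 − T_10 = 2562 − 2642.5000 = -80.5000
t=16: T_16 = 2898.5000; y_16 − T_16 = 2818 − 2898.5000 = -80.5000
Mean deviation: (-79.8333 + -80.5000 + -80.5000) / 3 = -80.28

-80.28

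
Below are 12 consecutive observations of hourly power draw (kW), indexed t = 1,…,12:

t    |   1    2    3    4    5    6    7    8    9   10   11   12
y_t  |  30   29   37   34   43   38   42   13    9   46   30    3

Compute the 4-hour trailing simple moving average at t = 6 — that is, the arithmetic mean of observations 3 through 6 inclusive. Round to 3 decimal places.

Sum of periods 3–6: 37 + 34 + 43 + 38 = 152
Divide by 4: 152 / 4 = 38.000

38.000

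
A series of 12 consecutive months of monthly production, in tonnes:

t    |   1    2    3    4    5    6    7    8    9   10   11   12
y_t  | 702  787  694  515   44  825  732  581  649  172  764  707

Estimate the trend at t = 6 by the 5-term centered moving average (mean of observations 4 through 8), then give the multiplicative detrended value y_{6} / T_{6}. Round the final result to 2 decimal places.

1.53

Trend T_6 = (515 + 44 + 825 + 732 + 581) / 5 = 2697/5 = 539.4000
Ratio to trend: 825 / 539.4000 = 1.53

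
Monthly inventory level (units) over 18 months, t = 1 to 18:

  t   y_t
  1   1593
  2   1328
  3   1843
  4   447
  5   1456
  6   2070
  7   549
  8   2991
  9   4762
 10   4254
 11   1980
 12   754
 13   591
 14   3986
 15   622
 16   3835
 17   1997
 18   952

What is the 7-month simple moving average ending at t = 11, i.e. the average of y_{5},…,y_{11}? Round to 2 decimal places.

2580.29

Sum of periods 5–11: 1456 + 2070 + 549 + 2991 + 4762 + 4254 + 1980 = 18062
Divide by 7: 18062 / 7 = 2580.29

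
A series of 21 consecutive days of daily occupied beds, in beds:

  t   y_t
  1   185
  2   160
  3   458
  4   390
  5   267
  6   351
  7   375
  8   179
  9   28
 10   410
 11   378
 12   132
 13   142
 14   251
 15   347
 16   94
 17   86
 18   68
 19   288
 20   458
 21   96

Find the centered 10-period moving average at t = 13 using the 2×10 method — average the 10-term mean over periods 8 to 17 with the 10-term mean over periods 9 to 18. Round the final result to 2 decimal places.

Sum over 8–17: 179 + 28 + 410 + 378 + 132 + 142 + 251 + 347 + 94 + 86 = 2047
Sum over 9–18: 28 + 410 + 378 + 132 + 142 + 251 + 347 + 94 + 86 + 68 = 1936
CMA at t=13 = (2047 + 1936) / (2·10) = 3983 / 20 = 199.15

199.15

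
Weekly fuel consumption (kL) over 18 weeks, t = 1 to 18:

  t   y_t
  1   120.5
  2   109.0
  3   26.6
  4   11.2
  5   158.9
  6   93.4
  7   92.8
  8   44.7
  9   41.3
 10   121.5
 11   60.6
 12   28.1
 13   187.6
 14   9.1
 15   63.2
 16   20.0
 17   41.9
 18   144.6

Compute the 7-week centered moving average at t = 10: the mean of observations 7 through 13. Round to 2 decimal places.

82.37

Sum of periods 7–13: 92.8 + 44.7 + 41.3 + 121.5 + 60.6 + 28.1 + 187.6 = 576.6
Divide by 7: 576.6 / 7 = 82.37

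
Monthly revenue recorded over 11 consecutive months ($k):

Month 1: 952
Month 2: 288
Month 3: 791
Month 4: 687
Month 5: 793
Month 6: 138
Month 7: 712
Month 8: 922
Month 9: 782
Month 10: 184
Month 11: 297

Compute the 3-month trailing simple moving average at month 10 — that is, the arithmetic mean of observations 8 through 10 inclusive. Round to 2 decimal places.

629.33

Sum of periods 8–10: 922 + 782 + 184 = 1888
Divide by 3: 1888 / 3 = 629.33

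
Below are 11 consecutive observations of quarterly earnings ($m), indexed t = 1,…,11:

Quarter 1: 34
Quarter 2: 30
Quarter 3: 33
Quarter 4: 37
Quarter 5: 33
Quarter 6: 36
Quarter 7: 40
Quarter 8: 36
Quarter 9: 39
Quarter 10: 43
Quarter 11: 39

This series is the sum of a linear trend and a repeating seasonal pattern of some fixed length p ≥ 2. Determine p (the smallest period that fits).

First differences y_{t+1} − y_t: -4, 3, 4, -4, 3, 4, -4, 3, …
The difference pattern repeats every 3 terms and not for any smaller step, so p = 3.

3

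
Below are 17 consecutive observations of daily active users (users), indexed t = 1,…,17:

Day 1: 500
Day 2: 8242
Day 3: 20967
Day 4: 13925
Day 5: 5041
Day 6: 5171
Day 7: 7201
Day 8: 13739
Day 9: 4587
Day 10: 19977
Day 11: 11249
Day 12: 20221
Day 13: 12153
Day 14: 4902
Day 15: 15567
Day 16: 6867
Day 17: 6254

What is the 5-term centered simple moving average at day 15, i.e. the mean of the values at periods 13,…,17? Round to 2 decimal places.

Sum of periods 13–17: 12153 + 4902 + 15567 + 6867 + 6254 = 45743
Divide by 5: 45743 / 5 = 9148.60

9148.60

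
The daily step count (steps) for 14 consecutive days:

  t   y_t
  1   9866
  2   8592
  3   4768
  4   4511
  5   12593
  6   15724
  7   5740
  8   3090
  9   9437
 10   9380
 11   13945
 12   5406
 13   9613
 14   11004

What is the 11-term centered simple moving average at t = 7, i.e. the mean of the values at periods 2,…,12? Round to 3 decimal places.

8471.455

Sum of periods 2–12: 8592 + 4768 + 4511 + 12593 + 15724 + 5740 + 3090 + 9437 + 9380 + 13945 + 5406 = 93186
Divide by 11: 93186 / 11 = 8471.455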